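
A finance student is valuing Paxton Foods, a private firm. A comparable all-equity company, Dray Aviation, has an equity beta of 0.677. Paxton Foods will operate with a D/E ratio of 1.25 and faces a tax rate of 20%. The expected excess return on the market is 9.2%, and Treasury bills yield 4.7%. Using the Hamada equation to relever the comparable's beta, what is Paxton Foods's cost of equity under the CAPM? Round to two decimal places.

17.16%

β_L = β_U × [1 + (1 − t)(D/E)] = 0.677 × [1 + (1 − 0.20) × 1.25]
    = 0.677 × [1 + 0.80 × 1.25] = 0.677 × 2.0000 = 1.3540
E(R) = R_f + β_L × MRP = 4.7% + 1.3540 × 9.2% = 17.16%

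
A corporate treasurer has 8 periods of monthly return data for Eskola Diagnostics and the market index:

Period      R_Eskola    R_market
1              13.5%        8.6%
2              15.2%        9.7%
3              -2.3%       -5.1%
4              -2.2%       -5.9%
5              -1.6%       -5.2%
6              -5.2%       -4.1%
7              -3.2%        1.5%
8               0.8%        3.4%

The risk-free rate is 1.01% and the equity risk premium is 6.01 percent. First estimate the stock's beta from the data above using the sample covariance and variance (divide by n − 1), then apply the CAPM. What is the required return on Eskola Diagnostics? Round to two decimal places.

Mean R_i = (13.5 + 15.2 − 2.3 − 2.2 − 1.6 − 5.2 − 3.2 + 0.8) / 8 = 1.8750%
Mean R_m = (8.6 + 9.7 − 5.1 − 5.9 − 5.2 − 4.1 + 1.5 + 3.4) / 8 = 0.3625%
Σ(R_i − R̄_i)(R_m − R̄_m) = 310.3725  ⇒  Cov = 310.3725 / 7 = 44.3389
Σ(R_m − R̄_m)² = 285.4788  ⇒  Var(R_m) = 285.4788 / 7 = 40.7827
β = Cov / Var(R_m) = 44.3389 / 40.7827 = 1.0872
E(R) = R_f + β × MRP = 1.01% + 1.0872 × 6.01% = 7.54%

7.54%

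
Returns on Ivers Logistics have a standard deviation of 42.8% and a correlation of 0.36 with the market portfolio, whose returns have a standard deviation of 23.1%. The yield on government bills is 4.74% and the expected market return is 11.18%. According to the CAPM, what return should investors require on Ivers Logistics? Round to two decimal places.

9.04%

β = ρ × σ_i / σ_m = 0.36 × 42.8% / 23.1% = 0.6670
MRP = 11.18% − 4.74% = 6.44%
E(R) = 4.74% + 0.6670 × 6.44% = 9.04%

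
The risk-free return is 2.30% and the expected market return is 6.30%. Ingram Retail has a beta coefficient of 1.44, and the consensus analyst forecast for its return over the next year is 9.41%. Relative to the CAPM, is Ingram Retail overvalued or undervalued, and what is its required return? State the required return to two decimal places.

MRP = 6.30% − 2.30% = 4.00%
Required return = R_f + β·MRP = 2.30% + 1.44 × 4.00% = 8.06%
Forecast 9.41% > required 8.06% → the stock plots above the SML → undervalued.

Undervalued; required return 8.06%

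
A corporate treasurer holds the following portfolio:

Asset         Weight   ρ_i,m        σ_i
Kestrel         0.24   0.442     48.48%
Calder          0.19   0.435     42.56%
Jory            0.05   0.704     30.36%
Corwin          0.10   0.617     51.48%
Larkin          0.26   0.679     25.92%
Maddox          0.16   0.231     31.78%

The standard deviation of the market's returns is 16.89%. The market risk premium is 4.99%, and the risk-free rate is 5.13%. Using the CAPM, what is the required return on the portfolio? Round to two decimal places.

β_Kestrel = 0.442 × 48.48% / 16.89% = 1.2687
β_Calder = 0.435 × 42.56% / 16.89% = 1.0961
β_Jory = 0.704 × 30.36% / 16.89% = 1.2654
β_Corwin = 0.617 × 51.48% / 16.89% = 1.8806
β_Larkin = 0.679 × 25.92% / 16.89% = 1.0420
β_Maddox = 0.231 × 31.78% / 16.89% = 0.4346
β_P = Σ w_i β_i = 0.24×1.2687 + 0.19×1.0961 + 0.05×1.2654 + 0.10×1.8806 + 0.26×1.0420 + 0.16×0.4346 = 1.1045
E(R_P) = R_f + β_P × MRP = 5.13% + 1.1045 × 4.99% = 10.64%

10.64%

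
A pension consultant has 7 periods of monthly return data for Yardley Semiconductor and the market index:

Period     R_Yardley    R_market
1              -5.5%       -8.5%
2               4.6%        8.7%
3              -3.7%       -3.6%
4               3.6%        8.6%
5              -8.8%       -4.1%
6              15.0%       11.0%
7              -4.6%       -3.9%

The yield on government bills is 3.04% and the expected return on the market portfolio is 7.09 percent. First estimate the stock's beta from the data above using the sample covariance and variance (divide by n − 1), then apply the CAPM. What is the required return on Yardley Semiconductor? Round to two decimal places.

Mean R_i = (-5.5 + 4.6 − 3.7 + 3.6 − 8.8 + 15.0 − 4.6) / 7 = 0.0857%
Mean R_m = (-8.5 + 8.7 − 3.6 + 8.6 − 4.1 + 11.0 − 3.9) / 7 = 1.1714%
Σ(R_i − R̄_i)(R_m − R̄_m) = 349.3671  ⇒  Cov = 349.3671 / 6 = 58.2279
Σ(R_m − R̄_m)² = 378.2743  ⇒  Var(R_m) = 378.2743 / 6 = 63.0457
β = Cov / Var(R_m) = 58.2279 / 63.0457 = 0.9236
MRP = 7.09% − 3.04% = 4.05%
E(R) = R_f + β × MRP = 3.04% + 0.9236 × 4.05% = 6.78%

6.78%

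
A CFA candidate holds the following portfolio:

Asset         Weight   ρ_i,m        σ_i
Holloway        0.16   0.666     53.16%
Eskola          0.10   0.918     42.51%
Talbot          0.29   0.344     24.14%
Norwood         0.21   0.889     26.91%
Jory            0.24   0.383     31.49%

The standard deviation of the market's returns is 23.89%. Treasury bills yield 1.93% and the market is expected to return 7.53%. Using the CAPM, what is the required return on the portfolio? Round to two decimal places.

β_Holloway = 0.666 × 53.16% / 23.89% = 1.4820
β_Eskola = 0.918 × 42.51% / 23.89% = 1.6335
β_Talbot = 0.344 × 24.14% / 23.89% = 0.3476
β_Norwood = 0.889 × 26.91% / 23.89% = 1.0014
β_Jory = 0.383 × 31.49% / 23.89% = 0.5048
β_P = Σ w_i β_i = 0.16×1.4820 + 0.10×1.6335 + 0.29×0.3476 + 0.21×1.0014 + 0.24×0.5048 = 0.8327
MRP = 7.53% − 1.93% = 5.60%
E(R_P) = R_f + β_P × MRP = 1.93% + 0.8327 × 5.60% = 6.59%

6.59%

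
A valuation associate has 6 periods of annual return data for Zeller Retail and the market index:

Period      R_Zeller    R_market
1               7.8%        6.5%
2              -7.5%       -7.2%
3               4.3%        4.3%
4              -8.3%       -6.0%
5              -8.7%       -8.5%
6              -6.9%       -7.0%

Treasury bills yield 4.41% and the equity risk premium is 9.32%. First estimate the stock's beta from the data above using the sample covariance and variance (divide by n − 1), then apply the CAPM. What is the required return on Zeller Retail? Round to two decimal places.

14.64%

Mean R_i = (7.8 − 7.5 + 4.3 − 8.3 − 8.7 − 6.9) / 6 = -3.2167%
Mean R_m = (6.5 − 7.2 + 4.3 − 6.0 − 8.5 − 7.0) / 6 = -2.9833%
Σ(R_i − R̄_i)(R_m − R̄_m) = 237.6617  ⇒  Cov = 237.6617 / 5 = 47.5323
Σ(R_m − R̄_m)² = 216.4283  ⇒  Var(R_m) = 216.4283 / 5 = 43.2857
β = Cov / Var(R_m) = 47.5323 / 43.2857 = 1.0981
E(R) = R_f + β × MRP = 4.41% + 1.0981 × 9.32% = 14.64%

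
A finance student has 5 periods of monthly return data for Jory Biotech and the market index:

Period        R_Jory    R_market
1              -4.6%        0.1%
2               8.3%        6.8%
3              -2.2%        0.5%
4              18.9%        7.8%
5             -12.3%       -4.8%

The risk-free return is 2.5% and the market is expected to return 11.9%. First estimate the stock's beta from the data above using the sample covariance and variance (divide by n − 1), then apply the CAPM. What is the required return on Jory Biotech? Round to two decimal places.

Mean R_i = (-4.6 + 8.3 − 2.2 + 18.9 − 12.3) / 5 = 1.6200%
Mean R_m = (0.1 + 6.8 + 0.5 + 7.8 − 4.8) / 5 = 2.0800%
Σ(R_i − R̄_i)(R_m − R̄_m) = 244.4920  ⇒  Cov = 244.4920 / 4 = 61.1230
Σ(R_m − R̄_m)² = 108.7480  ⇒  Var(R_m) = 108.7480 / 4 = 27.1870
β = Cov / Var(R_m) = 61.1230 / 27.1870 = 2.2482
MRP = 11.9% − 2.5% = 9.40%
E(R) = R_f + β × MRP = 2.5% + 2.2482 × 9.4% = 23.63%

23.63%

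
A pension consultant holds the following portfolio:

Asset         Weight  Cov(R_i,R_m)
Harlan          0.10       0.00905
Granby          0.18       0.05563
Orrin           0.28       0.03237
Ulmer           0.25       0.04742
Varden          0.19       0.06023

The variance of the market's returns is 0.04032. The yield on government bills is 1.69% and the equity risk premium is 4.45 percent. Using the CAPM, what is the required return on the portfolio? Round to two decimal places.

6.47%

β_Harlan = 0.00905 / 0.04032 = 0.2245
β_Granby = 0.05563 / 0.04032 = 1.3797
β_Orrin = 0.03237 / 0.04032 = 0.8028
β_Ulmer = 0.04742 / 0.04032 = 1.1761
β_Varden = 0.06023 / 0.04032 = 1.4938
β_P = Σ w_i β_i = 0.10×0.2245 + 0.18×1.3797 + 0.28×0.8028 + 0.25×1.1761 + 0.19×1.4938 = 1.0734
E(R_P) = R_f + β_P × MRP = 1.69% + 1.0734 × 4.45% = 6.47%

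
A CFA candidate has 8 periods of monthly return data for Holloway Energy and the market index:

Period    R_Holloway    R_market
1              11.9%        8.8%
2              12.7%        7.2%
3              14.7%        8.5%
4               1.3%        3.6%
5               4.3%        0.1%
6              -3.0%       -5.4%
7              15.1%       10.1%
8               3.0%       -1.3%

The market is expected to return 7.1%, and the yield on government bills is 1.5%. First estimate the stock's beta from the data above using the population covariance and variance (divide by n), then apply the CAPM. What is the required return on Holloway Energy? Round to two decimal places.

7.89%

Mean R_i = (11.9 + 12.7 + 14.7 + 1.3 + 4.3 − 3.0 + 15.1 + 3.0) / 8 = 7.5000%
Mean R_m = (8.8 + 7.2 + 8.5 + 3.6 + 0.1 − 5.4 + 10.1 − 1.3) / 8 = 3.9500%
Σ(R_i − R̄_i)(R_m − R̄_m) = 254.0300  ⇒  Cov = 254.0300 / 8 = 31.7538
Σ(R_m − R̄_m)² = 222.5400  ⇒  Var(R_m) = 222.5400 / 8 = 27.8175
β = Cov / Var(R_m) = 31.7538 / 27.8175 = 1.1415
MRP = 7.1% − 1.5% = 5.60%
E(R) = R_f + β × MRP = 1.5% + 1.1415 × 5.6% = 7.89%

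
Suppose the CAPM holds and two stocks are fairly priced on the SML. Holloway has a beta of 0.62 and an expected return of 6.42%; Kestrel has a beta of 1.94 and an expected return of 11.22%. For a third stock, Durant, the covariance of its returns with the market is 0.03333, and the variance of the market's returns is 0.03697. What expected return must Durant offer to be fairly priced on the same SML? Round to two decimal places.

MRP = (11.22% − 6.42%) / (1.94 − 0.62) = 3.6364%
R_f = 6.42% − 0.62 × 3.6364% = 4.1654%
β_Durant = Cov / Var(R_m) = 0.03333 / 0.03697 = 0.9015
E(R_Durant) = R_f + β × MRP = 4.1654% + 0.9015 × 3.6364% = 7.44%

7.44%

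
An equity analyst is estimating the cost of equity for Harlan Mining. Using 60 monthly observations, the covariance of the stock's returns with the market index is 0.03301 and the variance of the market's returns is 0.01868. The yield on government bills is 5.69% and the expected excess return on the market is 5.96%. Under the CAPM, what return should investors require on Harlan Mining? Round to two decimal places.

β = Cov(R_i, R_m) / Var(R_m) = 0.03301 / 0.01868 = 1.7671
E(R) = R_f + β × MRP = 5.69% + 1.7671 × 5.96% = 16.22%

16.22%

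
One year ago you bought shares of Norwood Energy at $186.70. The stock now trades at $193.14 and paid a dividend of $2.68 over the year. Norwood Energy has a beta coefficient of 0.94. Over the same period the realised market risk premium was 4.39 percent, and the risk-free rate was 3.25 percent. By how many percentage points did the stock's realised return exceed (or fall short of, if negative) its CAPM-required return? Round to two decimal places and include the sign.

-2.49%

Realised HPR = (P1 + D1 − P0) / P0 = (193.14 + 2.68 − 186.70) / 186.70 = 9.12 / 186.70 = 4.8848%
CAPM required = R_f + β·MRP = 3.25% + 0.94 × 4.39% = 7.3766%
α = realised − required = 4.8848% − 7.3766% = -2.49%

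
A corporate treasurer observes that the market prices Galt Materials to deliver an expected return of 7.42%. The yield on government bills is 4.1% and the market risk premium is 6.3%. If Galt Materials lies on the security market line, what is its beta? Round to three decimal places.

β = (E(R) − R_f) / MRP = (7.42% − 4.1%) / 6.3% = 3.32% / 6.3% = 0.527

0.527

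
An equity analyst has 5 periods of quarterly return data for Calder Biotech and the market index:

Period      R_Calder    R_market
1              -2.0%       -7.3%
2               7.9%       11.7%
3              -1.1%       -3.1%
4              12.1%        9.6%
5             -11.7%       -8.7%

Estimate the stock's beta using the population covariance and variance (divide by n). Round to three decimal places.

Mean R_i = (-2.0 + 7.9 − 1.1 + 12.1 − 11.7) / 5 = 1.0400%
Mean R_m = (-7.3 + 11.7 − 3.1 + 9.6 − 8.7) / 5 = 0.4400%
Σ(R_i − R̄_i)(R_m − R̄_m) = 326.1020  ⇒  Cov = 326.1020 / 5 = 65.2204
Σ(R_m − R̄_m)² = 366.6720  ⇒  Var(R_m) = 366.6720 / 5 = 73.3344
β = Cov / Var(R_m) = 65.2204 / 73.3344 = 0.8894

0.889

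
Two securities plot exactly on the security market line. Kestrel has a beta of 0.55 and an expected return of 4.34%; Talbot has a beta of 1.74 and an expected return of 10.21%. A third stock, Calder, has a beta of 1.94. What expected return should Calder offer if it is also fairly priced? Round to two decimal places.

MRP (SML slope) = (10.21% − 4.34%) / (1.74 − 0.55) = 5.87% / 1.19 = 4.9328%
R_f (intercept) = 4.34% − 0.55 × 4.9328% = 1.6270%
E(R_Calder) = R_f + β × MRP = 1.6270% + 1.94 × 4.9328% = 11.20%

11.20%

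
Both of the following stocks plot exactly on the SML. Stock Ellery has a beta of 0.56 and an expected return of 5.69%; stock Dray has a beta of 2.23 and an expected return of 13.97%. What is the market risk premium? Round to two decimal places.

Both satisfy E(R) = R_f + β·MRP, so the slope of the SML is
MRP = (13.97% − 5.69%) / (2.23 − 0.56) = 8.28% / 1.67 = 4.9581%

4.96%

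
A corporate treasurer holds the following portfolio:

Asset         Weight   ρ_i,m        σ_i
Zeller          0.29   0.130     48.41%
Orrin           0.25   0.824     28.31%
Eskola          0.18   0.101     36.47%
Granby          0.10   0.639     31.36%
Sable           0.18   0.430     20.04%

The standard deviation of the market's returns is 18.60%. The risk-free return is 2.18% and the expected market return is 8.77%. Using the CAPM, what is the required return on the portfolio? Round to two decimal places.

6.39%

β_Zeller = 0.130 × 48.41% / 18.60% = 0.3383
β_Orrin = 0.824 × 28.31% / 18.60% = 1.2542
β_Eskola = 0.101 × 36.47% / 18.60% = 0.1980
β_Granby = 0.639 × 31.36% / 18.60% = 1.0774
β_Sable = 0.430 × 20.04% / 18.60% = 0.4633
β_P = Σ w_i β_i = 0.29×0.3383 + 0.25×1.2542 + 0.18×0.1980 + 0.10×1.0774 + 0.18×0.4633 = 0.6384
MRP = 8.77% − 2.18% = 6.59%
E(R_P) = R_f + β_P × MRP = 2.18% + 0.6384 × 6.59% = 6.39%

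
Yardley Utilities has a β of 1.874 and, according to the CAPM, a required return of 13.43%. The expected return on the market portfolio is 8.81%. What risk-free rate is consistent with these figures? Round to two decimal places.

3.52%

E(R) = R_f + β(E(R_m) − R_f) = R_f(1 − β) + β·E(R_m)
13.43% = R_f × (1 − 1.874) + 1.874 × 8.81%
13.43% = R_f × -0.874 + 16.50994%
R_f = (13.43% − 16.50994%) / -0.874 = 3.52%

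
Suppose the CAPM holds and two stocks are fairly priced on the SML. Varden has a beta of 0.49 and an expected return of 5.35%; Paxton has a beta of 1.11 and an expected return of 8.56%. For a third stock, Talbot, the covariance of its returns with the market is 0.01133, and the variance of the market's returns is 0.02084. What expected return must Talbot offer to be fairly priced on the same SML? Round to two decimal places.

MRP = (8.56% − 5.35%) / (1.11 − 0.49) = 5.1774%
R_f = 5.35% − 0.49 × 5.1774% = 2.8131%
β_Talbot = Cov / Var(R_m) = 0.01133 / 0.02084 = 0.5437
E(R_Talbot) = R_f + β × MRP = 2.8131% + 0.5437 × 5.1774% = 5.63%

5.63%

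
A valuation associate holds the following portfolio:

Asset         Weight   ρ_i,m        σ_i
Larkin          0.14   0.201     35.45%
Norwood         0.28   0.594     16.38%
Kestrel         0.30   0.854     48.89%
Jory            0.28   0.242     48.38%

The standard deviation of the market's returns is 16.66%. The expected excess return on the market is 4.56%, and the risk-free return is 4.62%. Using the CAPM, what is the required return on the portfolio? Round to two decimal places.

9.96%

β_Larkin = 0.201 × 35.45% / 16.66% = 0.4277
β_Norwood = 0.594 × 16.38% / 16.66% = 0.5840
β_Kestrel = 0.854 × 48.89% / 16.66% = 2.5061
β_Jory = 0.242 × 48.38% / 16.66% = 0.7028
β_P = Σ w_i β_i = 0.14×0.4277 + 0.28×0.5840 + 0.30×2.5061 + 0.28×0.7028 = 1.1720
E(R_P) = R_f + β_P × MRP = 4.62% + 1.1720 × 4.56% = 9.96%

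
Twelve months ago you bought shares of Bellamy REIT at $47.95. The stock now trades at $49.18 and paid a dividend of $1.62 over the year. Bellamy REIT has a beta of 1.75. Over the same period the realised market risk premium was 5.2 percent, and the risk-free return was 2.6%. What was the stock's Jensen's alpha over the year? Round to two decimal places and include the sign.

Realised HPR = (P1 + D1 − P0) / P0 = (49.18 + 1.62 − 47.95) / 47.95 = 2.85 / 47.95 = 5.9437%
CAPM required = R_f + β·MRP = 2.6% + 1.75 × 5.2% = 11.7000%
α = realised − required = 5.9437% − 11.7000% = -5.76%

-5.76%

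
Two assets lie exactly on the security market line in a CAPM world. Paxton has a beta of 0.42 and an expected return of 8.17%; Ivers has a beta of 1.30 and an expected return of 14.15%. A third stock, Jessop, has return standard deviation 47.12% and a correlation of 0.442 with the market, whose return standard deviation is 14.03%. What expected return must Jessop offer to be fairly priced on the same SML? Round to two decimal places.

MRP = (14.15% − 8.17%) / (1.30 − 0.42) = 6.7955%
R_f = 8.17% − 0.42 × 6.7955% = 5.3159%
β_Jessop = ρ·σ_i/σ_m = 0.442 × 47.12 / 14.03 = 1.4845
E(R_Jessop) = R_f + β × MRP = 5.3159% + 1.4845 × 6.7955% = 15.40%

15.40%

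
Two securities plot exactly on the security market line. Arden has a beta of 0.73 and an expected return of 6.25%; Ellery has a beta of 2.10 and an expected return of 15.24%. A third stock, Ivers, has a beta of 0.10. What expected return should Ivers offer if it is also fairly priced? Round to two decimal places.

2.12%

MRP (SML slope) = (15.24% − 6.25%) / (2.10 − 0.73) = 8.99% / 1.37 = 6.5620%
R_f (intercept) = 6.25% − 0.73 × 6.5620% = 1.4597%
E(R_Ivers) = R_f + β × MRP = 1.4597% + 0.10 × 6.5620% = 2.12%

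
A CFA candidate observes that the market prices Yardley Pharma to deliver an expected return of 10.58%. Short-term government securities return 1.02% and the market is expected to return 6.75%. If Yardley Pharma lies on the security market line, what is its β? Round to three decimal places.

1.668

MRP = 6.75% − 1.02% = 5.73%
β = (E(R) − R_f) / MRP = (10.58% − 1.02%) / 5.73% = 9.56% / 5.73% = 1.668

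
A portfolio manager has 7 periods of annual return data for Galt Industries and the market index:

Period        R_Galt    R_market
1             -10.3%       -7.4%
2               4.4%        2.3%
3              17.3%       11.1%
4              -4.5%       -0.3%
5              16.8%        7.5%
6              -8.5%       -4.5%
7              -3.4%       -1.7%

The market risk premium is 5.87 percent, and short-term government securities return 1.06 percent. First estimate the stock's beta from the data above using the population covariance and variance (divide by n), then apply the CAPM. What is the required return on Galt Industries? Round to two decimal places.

11.11%

Mean R_i = (-10.3 + 4.4 + 17.3 − 4.5 + 16.8 − 8.5 − 3.4) / 7 = 1.6857%
Mean R_m = (-7.4 + 2.3 + 11.1 − 0.3 + 7.5 − 4.5 − 1.7) / 7 = 1.0000%
Σ(R_i − R̄_i)(R_m − R̄_m) = 437.9500  ⇒  Cov = 437.9500 / 7 = 62.5643
Σ(R_m − R̄_m)² = 255.7400  ⇒  Var(R_m) = 255.7400 / 7 = 36.5343
β = Cov / Var(R_m) = 62.5643 / 36.5343 = 1.7125
E(R) = R_f + β × MRP = 1.06% + 1.7125 × 5.87% = 11.11%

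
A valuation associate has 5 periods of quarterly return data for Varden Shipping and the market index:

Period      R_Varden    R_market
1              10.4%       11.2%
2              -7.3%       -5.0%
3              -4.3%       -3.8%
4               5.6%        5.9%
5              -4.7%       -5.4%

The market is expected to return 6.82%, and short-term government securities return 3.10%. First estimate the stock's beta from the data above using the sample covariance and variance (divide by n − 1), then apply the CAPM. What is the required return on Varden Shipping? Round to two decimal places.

6.83%

Mean R_i = (10.4 − 7.3 − 4.3 + 5.6 − 4.7) / 5 = -0.0600%
Mean R_m = (11.2 − 5.0 − 3.8 + 5.9 − 5.4) / 5 = 0.5800%
Σ(R_i − R̄_i)(R_m − R̄_m) = 227.9140  ⇒  Cov = 227.9140 / 4 = 56.9785
Σ(R_m − R̄_m)² = 227.1680  ⇒  Var(R_m) = 227.1680 / 4 = 56.7920
β = Cov / Var(R_m) = 56.9785 / 56.7920 = 1.0033
MRP = 6.82% − 3.10% = 3.72%
E(R) = R_f + β × MRP = 3.10% + 1.0033 × 3.72% = 6.83%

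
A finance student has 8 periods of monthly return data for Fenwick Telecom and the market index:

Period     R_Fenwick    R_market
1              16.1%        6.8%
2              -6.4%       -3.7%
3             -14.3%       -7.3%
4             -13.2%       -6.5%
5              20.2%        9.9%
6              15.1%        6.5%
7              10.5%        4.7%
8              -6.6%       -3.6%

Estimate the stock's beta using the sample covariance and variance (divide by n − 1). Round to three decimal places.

2.081

Mean R_i = (16.1 − 6.4 − 14.3 − 13.2 + 20.2 + 15.1 + 10.5 − 6.6) / 8 = 2.6750%
Mean R_m = (6.8 − 3.7 − 7.3 − 6.5 + 9.9 + 6.5 + 4.7 − 3.6) / 8 = 0.8500%
Σ(R_i − R̄_i)(R_m − R̄_m) = 676.4000  ⇒  Cov = 676.4000 / 7 = 96.6286
Σ(R_m − R̄_m)² = 325.0000  ⇒  Var(R_m) = 325.0000 / 7 = 46.4286
β = Cov / Var(R_m) = 96.6286 / 46.4286 = 2.0812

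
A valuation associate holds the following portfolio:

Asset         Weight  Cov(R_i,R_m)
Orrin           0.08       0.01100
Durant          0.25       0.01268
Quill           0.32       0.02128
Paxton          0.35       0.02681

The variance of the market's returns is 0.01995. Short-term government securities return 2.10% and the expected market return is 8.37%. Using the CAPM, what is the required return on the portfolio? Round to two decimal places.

8.46%

β_Orrin = 0.01100 / 0.01995 = 0.5514
β_Durant = 0.01268 / 0.01995 = 0.6356
β_Quill = 0.02128 / 0.01995 = 1.0667
β_Paxton = 0.02681 / 0.01995 = 1.3439
β_P = Σ w_i β_i = 0.08×0.5514 + 0.25×0.6356 + 0.32×1.0667 + 0.35×1.3439 = 1.0147
MRP = 8.37% − 2.10% = 6.27%
E(R_P) = R_f + β_P × MRP = 2.10% + 1.0147 × 6.27% = 8.46%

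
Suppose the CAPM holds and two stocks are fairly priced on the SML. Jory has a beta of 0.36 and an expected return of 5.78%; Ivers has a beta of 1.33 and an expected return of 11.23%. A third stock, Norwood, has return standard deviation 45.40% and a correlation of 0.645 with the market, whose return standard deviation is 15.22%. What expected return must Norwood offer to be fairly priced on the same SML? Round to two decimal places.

MRP = (11.23% − 5.78%) / (1.33 − 0.36) = 5.6186%
R_f = 5.78% − 0.36 × 5.6186% = 3.7573%
β_Norwood = ρ·σ_i/σ_m = 0.645 × 45.40 / 15.22 = 1.9240
E(R_Norwood) = R_f + β × MRP = 3.7573% + 1.9240 × 5.6186% = 14.57%

14.57%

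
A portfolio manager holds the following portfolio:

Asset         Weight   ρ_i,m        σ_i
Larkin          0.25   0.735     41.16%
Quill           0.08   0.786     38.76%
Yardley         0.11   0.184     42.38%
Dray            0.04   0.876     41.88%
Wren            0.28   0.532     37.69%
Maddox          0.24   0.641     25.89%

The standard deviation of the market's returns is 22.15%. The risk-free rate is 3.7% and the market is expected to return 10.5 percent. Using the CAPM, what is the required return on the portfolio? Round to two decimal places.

β_Larkin = 0.735 × 41.16% / 22.15% = 1.3658
β_Quill = 0.786 × 38.76% / 22.15% = 1.3754
β_Yardley = 0.184 × 42.38% / 22.15% = 0.3521
β_Dray = 0.876 × 41.88% / 22.15% = 1.6563
β_Wren = 0.532 × 37.69% / 22.15% = 0.9052
β_Maddox = 0.641 × 25.89% / 22.15% = 0.7492
β_P = Σ w_i β_i = 0.25×1.3658 + 0.08×1.3754 + 0.11×0.3521 + 0.04×1.6563 + 0.28×0.9052 + 0.24×0.7492 = 0.9897
MRP = 10.5% − 3.7% = 6.80%
E(R_P) = R_f + β_P × MRP = 3.7% + 0.9897 × 6.8% = 10.43%

10.43%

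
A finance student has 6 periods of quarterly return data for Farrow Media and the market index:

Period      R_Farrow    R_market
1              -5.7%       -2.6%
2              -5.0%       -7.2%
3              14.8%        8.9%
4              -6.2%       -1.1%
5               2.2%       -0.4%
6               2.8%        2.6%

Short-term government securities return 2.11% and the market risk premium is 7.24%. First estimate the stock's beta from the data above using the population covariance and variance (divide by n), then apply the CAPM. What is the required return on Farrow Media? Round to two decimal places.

Mean R_i = (-5.7 − 5.0 + 14.8 − 6.2 + 2.2 + 2.8) / 6 = 0.4833%
Mean R_m = (-2.6 − 7.2 + 8.9 − 1.1 − 0.4 + 2.6) / 6 = 0.0333%
Σ(R_i − R̄_i)(R_m − R̄_m) = 195.6633  ⇒  Cov = 195.6633 / 6 = 32.6106
Σ(R_m − R̄_m)² = 145.9333  ⇒  Var(R_m) = 145.9333 / 6 = 24.3222
β = Cov / Var(R_m) = 32.6106 / 24.3222 = 1.3408
E(R) = R_f + β × MRP = 2.11% + 1.3408 × 7.24% = 11.82%

11.82%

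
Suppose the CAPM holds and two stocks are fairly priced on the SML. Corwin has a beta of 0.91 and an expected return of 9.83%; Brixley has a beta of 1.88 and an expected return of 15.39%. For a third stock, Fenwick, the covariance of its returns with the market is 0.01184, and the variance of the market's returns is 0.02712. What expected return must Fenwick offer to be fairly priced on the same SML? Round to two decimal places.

7.12%

MRP = (15.39% − 9.83%) / (1.88 − 0.91) = 5.7320%
R_f = 9.83% − 0.91 × 5.7320% = 4.6139%
β_Fenwick = Cov / Var(R_m) = 0.01184 / 0.02712 = 0.4366
E(R_Fenwick) = R_f + β × MRP = 4.6139% + 0.4366 × 5.7320% = 7.12%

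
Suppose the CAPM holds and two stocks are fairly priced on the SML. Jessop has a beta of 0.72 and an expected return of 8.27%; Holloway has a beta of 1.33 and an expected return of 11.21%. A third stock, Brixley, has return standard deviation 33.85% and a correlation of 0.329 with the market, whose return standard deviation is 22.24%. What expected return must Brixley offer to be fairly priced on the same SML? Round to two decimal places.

7.21%

MRP = (11.21% − 8.27%) / (1.33 − 0.72) = 4.8197%
R_f = 8.27% − 0.72 × 4.8197% = 4.7998%
β_Brixley = ρ·σ_i/σ_m = 0.329 × 33.85 / 22.24 = 0.5007
E(R_Brixley) = R_f + β × MRP = 4.7998% + 0.5007 × 4.8197% = 7.21%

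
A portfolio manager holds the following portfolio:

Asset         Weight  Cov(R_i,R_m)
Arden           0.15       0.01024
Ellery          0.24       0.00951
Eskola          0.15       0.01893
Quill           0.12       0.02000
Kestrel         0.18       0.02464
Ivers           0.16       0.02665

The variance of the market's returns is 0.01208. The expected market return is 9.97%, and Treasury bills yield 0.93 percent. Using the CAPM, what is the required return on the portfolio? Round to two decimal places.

β_Arden = 0.01024 / 0.01208 = 0.8477
β_Ellery = 0.00951 / 0.01208 = 0.7873
β_Eskola = 0.01893 / 0.01208 = 1.5671
β_Quill = 0.02000 / 0.01208 = 1.6556
β_Kestrel = 0.02464 / 0.01208 = 2.0397
β_Ivers = 0.02665 / 0.01208 = 2.2061
β_P = Σ w_i β_i = 0.15×0.8477 + 0.24×0.7873 + 0.15×1.5671 + 0.12×1.6556 + 0.18×2.0397 + 0.16×2.2061 = 1.4700
MRP = 9.97% − 0.93% = 9.04%
E(R_P) = R_f + β_P × MRP = 0.93% + 1.4700 × 9.04% = 14.22%

14.22%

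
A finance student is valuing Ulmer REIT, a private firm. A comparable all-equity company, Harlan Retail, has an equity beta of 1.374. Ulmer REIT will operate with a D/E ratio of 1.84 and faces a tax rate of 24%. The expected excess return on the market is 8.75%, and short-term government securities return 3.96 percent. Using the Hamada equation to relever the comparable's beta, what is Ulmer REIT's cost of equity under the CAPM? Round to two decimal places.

32.79%

β_L = β_U × [1 + (1 − t)(D/E)] = 1.374 × [1 + (1 − 0.24) × 1.84]
    = 1.374 × [1 + 0.76 × 1.84] = 1.374 × 2.3984 = 3.2954
E(R) = R_f + β_L × MRP = 3.96% + 3.2954 × 8.75% = 32.79%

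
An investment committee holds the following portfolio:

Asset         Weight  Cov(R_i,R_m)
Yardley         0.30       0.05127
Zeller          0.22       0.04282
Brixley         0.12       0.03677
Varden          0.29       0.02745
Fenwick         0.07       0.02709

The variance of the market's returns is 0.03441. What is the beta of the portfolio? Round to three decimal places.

β_Yardley = 0.05127 / 0.03441 = 1.4900
β_Zeller = 0.04282 / 0.03441 = 1.2444
β_Brixley = 0.03677 / 0.03441 = 1.0686
β_Varden = 0.02745 / 0.03441 = 0.7977
β_Fenwick = 0.02709 / 0.03441 = 0.7873
β_P = Σ w_i β_i = 0.30×1.4900 + 0.22×1.2444 + 0.12×1.0686 + 0.29×0.7977 + 0.07×0.7873 = 1.1354

1.135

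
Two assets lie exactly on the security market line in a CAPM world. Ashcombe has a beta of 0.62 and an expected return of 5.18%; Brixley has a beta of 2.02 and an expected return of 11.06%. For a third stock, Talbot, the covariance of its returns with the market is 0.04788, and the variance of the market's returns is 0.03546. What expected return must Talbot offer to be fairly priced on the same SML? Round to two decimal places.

MRP = (11.06% − 5.18%) / (2.02 − 0.62) = 4.2000%
R_f = 5.18% − 0.62 × 4.2000% = 2.5760%
β_Talbot = Cov / Var(R_m) = 0.04788 / 0.03546 = 1.3503
E(R_Talbot) = R_f + β × MRP = 2.5760% + 1.3503 × 4.2000% = 8.25%

8.25%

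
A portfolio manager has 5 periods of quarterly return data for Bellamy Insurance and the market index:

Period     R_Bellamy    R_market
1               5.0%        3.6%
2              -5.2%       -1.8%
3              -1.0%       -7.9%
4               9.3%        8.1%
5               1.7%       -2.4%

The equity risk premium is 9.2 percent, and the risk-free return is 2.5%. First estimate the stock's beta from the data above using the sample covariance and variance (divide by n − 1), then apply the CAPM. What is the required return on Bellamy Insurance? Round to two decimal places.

Mean R_i = (5.0 − 5.2 − 1.0 + 9.3 + 1.7) / 5 = 1.9600%
Mean R_m = (3.6 − 1.8 − 7.9 + 8.1 − 2.4) / 5 = -0.0800%
Σ(R_i − R̄_i)(R_m − R̄_m) = 107.2940  ⇒  Cov = 107.2940 / 4 = 26.8235
Σ(R_m − R̄_m)² = 149.9480  ⇒  Var(R_m) = 149.9480 / 4 = 37.4870
β = Cov / Var(R_m) = 26.8235 / 37.4870 = 0.7155
E(R) = R_f + β × MRP = 2.5% + 0.7155 × 9.2% = 9.08%

9.08%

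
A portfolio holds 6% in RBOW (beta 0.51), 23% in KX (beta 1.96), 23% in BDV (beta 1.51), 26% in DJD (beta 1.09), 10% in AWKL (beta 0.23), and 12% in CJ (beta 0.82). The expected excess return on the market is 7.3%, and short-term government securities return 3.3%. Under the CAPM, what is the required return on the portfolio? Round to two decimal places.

12.30%

β_P = Σ w_i β_i = 0.06×0.51 + 0.23×1.96 + 0.23×1.51 + 0.26×1.09 + 0.10×0.23 + 0.12×0.82 = 1.2335
E(R_P) = R_f + β_P × MRP = 3.3% + 1.2335 × 7.3% = 12.30%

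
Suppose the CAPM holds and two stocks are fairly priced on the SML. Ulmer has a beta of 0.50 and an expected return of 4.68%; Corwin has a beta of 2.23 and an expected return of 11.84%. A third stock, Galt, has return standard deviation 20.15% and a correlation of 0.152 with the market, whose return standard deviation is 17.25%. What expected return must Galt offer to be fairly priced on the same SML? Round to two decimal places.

MRP = (11.84% − 4.68%) / (2.23 − 0.50) = 4.1387%
R_f = 4.68% − 0.50 × 4.1387% = 2.6107%
β_Galt = ρ·σ_i/σ_m = 0.152 × 20.15 / 17.25 = 0.1776
E(R_Galt) = R_f + β × MRP = 2.6107% + 0.1776 × 4.1387% = 3.35%

3.35%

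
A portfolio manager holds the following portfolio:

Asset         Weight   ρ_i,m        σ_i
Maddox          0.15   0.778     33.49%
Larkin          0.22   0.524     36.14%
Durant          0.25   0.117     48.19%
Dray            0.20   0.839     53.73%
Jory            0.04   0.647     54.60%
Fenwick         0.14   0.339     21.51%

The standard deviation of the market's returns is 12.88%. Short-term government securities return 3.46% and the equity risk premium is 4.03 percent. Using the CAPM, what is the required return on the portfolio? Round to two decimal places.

β_Maddox = 0.778 × 33.49% / 12.88% = 2.0229
β_Larkin = 0.524 × 36.14% / 12.88% = 1.4703
β_Durant = 0.117 × 48.19% / 12.88% = 0.4378
β_Dray = 0.839 × 53.73% / 12.88% = 3.5000
β_Jory = 0.647 × 54.60% / 12.88% = 2.7427
β_Fenwick = 0.339 × 21.51% / 12.88% = 0.5661
β_P = Σ w_i β_i = 0.15×2.0229 + 0.22×1.4703 + 0.25×0.4378 + 0.20×3.5000 + 0.04×2.7427 + 0.14×0.5661 = 1.6253
E(R_P) = R_f + β_P × MRP = 3.46% + 1.6253 × 4.03% = 10.01%

10.01%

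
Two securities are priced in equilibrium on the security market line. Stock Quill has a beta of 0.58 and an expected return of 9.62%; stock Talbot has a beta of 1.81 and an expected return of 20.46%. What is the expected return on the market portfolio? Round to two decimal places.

Both satisfy E(R) = R_f + β·MRP, so the slope of the SML is
MRP = (20.46% − 9.62%) / (1.81 − 0.58) = 10.84% / 1.23 = 8.8130%
R_f = E(R_Quill) − β_Quill·MRP = 9.62% − 0.58 × 8.8130% = 4.5085%
E(R_m) = R_f + MRP = 4.5085% + 8.8130% = 13.32%

13.32%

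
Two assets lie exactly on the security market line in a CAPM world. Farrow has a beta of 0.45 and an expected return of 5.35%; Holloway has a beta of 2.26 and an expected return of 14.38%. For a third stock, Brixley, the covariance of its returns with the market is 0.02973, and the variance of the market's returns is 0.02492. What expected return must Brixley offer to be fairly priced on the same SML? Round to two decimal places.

9.06%

MRP = (14.38% − 5.35%) / (2.26 − 0.45) = 4.9890%
R_f = 5.35% − 0.45 × 4.9890% = 3.1050%
β_Brixley = Cov / Var(R_m) = 0.02973 / 0.02492 = 1.1930
E(R_Brixley) = R_f + β × MRP = 3.1050% + 1.1930 × 4.9890% = 9.06%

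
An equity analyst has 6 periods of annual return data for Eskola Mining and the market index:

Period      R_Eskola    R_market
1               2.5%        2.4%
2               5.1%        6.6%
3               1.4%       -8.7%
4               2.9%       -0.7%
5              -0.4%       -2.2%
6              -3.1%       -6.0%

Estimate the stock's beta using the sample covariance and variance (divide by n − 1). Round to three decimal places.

Mean R_i = (2.5 + 5.1 + 1.4 + 2.9 − 0.4 − 3.1) / 6 = 1.4000%
Mean R_m = (2.4 + 6.6 − 8.7 − 0.7 − 2.2 − 6.0) / 6 = -1.4333%
Σ(R_i − R̄_i)(R_m − R̄_m) = 56.9700  ⇒  Cov = 56.9700 / 5 = 11.3940
Σ(R_m − R̄_m)² = 154.0133  ⇒  Var(R_m) = 154.0133 / 5 = 30.8027
β = Cov / Var(R_m) = 11.3940 / 30.8027 = 0.3699

0.370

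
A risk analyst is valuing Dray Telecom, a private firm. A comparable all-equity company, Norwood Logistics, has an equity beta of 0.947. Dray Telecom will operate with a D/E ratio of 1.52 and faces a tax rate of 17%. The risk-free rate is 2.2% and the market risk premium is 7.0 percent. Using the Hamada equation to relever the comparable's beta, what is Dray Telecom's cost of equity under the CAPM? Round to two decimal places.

β_L = β_U × [1 + (1 − t)(D/E)] = 0.947 × [1 + (1 − 0.17) × 1.52]
    = 0.947 × [1 + 0.83 × 1.52] = 0.947 × 2.2616 = 2.1417
E(R) = R_f + β_L × MRP = 2.2% + 2.1417 × 7.0% = 17.19%

17.19%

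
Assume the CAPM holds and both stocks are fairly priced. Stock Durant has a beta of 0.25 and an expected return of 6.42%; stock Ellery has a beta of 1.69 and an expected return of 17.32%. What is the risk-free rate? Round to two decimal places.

4.53%

Both satisfy E(R) = R_f + β·MRP, so the slope of the SML is
MRP = (17.32% − 6.42%) / (1.69 − 0.25) = 10.90% / 1.44 = 7.5694%
R_f = E(R_Durant) − β_Durant·MRP = 6.42% − 0.25 × 7.5694% = 4.5277%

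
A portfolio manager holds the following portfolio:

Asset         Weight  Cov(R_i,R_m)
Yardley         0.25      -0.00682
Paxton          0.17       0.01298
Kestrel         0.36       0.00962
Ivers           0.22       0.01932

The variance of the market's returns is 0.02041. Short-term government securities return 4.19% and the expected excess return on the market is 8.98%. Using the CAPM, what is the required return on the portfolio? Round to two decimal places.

β_Yardley = -0.00682 / 0.02041 = -0.3341
β_Paxton = 0.01298 / 0.02041 = 0.6360
β_Kestrel = 0.00962 / 0.02041 = 0.4713
β_Ivers = 0.01932 / 0.02041 = 0.9466
β_P = Σ w_i β_i = 0.25×-0.3341 + 0.17×0.6360 + 0.36×0.4713 + 0.22×0.9466 = 0.4025
E(R_P) = R_f + β_P × MRP = 4.19% + 0.4025 × 8.98% = 7.80%

7.80%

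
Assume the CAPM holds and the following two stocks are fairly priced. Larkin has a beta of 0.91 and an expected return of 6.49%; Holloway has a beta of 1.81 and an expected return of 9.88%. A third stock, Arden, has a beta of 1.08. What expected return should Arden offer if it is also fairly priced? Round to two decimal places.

MRP (SML slope) = (9.88% − 6.49%) / (1.81 − 0.91) = 3.39% / 0.90 = 3.7667%
R_f (intercept) = 6.49% − 0.91 × 3.7667% = 3.0623%
E(R_Arden) = R_f + β × MRP = 3.0623% + 1.08 × 3.7667% = 7.13%

7.13%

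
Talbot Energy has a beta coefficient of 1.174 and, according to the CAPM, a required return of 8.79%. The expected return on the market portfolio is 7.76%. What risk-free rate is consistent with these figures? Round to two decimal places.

1.84%

E(R) = R_f + β(E(R_m) − R_f) = R_f(1 − β) + β·E(R_m)
8.79% = R_f × (1 − 1.174) + 1.174 × 7.76%
8.79% = R_f × -0.174 + 9.11024%
R_f = (8.79% − 9.11024%) / -0.174 = 1.84%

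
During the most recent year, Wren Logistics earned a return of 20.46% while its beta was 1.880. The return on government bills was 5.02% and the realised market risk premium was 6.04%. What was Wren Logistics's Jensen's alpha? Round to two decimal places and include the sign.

+4.08%

CAPM benchmark = R_f + β(R_m − R_f) = 5.02% + 1.880 × 6.04% = 16.37520%
α = actual − benchmark = 20.46% − 16.37520% = +4.08%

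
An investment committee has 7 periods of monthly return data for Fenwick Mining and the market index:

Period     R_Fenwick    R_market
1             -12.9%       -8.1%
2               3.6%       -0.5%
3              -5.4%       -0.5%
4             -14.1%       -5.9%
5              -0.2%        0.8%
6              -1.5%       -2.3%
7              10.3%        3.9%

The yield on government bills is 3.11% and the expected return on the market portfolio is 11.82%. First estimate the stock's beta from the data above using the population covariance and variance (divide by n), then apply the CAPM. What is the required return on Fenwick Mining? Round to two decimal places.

20.26%

Mean R_i = (-12.9 + 3.6 − 5.4 − 14.1 − 0.2 − 1.5 + 10.3) / 7 = -2.8857%
Mean R_m = (-8.1 − 0.5 − 0.5 − 5.9 + 0.8 − 2.3 + 3.9) / 7 = -1.8000%
Σ(R_i − R̄_i)(R_m − R̄_m) = 195.6800  ⇒  Cov = 195.6800 / 7 = 27.9543
Σ(R_m − R̄_m)² = 99.3800  ⇒  Var(R_m) = 99.3800 / 7 = 14.1971
β = Cov / Var(R_m) = 27.9543 / 14.1971 = 1.9690
MRP = 11.82% − 3.11% = 8.71%
E(R) = R_f + β × MRP = 3.11% + 1.9690 × 8.71% = 20.26%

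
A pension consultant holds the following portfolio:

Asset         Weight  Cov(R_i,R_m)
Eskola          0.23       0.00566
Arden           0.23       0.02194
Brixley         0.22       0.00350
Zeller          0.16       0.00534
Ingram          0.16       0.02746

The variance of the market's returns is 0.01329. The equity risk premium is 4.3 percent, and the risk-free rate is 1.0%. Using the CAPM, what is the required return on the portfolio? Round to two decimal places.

β_Eskola = 0.00566 / 0.01329 = 0.4259
β_Arden = 0.02194 / 0.01329 = 1.6509
β_Brixley = 0.00350 / 0.01329 = 0.2634
β_Zeller = 0.00534 / 0.01329 = 0.4018
β_Ingram = 0.02746 / 0.01329 = 2.0662
β_P = Σ w_i β_i = 0.23×0.4259 + 0.23×1.6509 + 0.22×0.2634 + 0.16×0.4018 + 0.16×2.0662 = 0.9305
E(R_P) = R_f + β_P × MRP = 1.0% + 0.9305 × 4.3% = 5.00%

5.00%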